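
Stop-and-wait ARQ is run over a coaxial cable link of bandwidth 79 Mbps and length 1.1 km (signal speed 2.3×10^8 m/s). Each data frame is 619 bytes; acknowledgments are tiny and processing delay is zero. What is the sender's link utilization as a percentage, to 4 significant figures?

t_tx = L/R = 4952/79000000 = 6.26835e-05 s.
t_prop = 1100/2.3e+08 = 4.78261e-06 s; RTT = 9.56522e-06 s.
Cycle = t_tx + RTT = 7.22488e-05 s.
Utilization = t_tx / cycle = 6.26835e-05/7.22488e-05 = 86.76 %.

86.76 %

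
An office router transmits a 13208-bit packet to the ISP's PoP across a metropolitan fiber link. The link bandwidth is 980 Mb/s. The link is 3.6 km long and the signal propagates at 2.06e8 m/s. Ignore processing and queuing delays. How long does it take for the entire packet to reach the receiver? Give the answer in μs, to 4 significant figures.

Transmission delay = L/R = 13208 / 980000000 = 13.4776 μs.
Propagation delay = d/s = 3600 m / 206000000 m/s = 17.4757 μs.
Total = 30.95 μs.

30.95 μs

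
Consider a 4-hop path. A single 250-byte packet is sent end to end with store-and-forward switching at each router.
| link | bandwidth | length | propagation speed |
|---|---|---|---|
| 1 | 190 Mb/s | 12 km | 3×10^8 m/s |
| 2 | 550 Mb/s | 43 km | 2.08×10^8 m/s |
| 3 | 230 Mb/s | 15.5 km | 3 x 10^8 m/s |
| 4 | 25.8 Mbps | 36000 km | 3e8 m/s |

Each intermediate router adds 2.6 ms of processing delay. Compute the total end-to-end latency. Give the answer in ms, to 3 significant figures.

L = 250 × 8 = 2000 bits.
Transmission delays (L/R per hop): 0.0105263, 0.00363636, 0.00869565, 0.0775194 ms; sum = 0.100378 ms.
Propagation delays (d/s per hop): 0.04, 0.206731, 0.0516667, 120 ms; sum = 120.298 ms.
Processing at 3 router(s): 3 × 2.6 ms = 7.8 ms.
End-to-end = 128 ms.

128 ms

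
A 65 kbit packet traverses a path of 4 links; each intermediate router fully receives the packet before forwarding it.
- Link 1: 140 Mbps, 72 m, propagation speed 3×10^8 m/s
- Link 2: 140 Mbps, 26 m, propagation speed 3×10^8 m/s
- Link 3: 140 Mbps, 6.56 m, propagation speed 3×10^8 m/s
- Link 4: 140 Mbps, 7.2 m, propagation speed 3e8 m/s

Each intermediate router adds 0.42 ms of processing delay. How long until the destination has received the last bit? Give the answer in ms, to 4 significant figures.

3.118 ms

L = 65000 bits.
Transmission delay per hop = L/R = 65000/140000000 = 0.464286 ms; 4 hops → 1.85714 ms.
Propagation delays (d/s per hop): 0.00024, 8.66667e-05, 2.18667e-05, 2.4e-05 ms; sum = 0.000372533 ms.
Processing at 3 router(s): 3 × 0.42 ms = 1.26 ms.
End-to-end = 3.118 ms.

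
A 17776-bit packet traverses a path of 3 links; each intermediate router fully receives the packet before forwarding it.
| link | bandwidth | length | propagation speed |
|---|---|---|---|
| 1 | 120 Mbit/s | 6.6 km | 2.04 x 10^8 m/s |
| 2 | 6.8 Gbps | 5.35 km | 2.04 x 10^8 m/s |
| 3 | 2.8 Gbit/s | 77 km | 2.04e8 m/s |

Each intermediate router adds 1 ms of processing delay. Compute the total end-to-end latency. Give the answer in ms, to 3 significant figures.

Transmission delays (L/R per hop): 0.148133, 0.00261412, 0.00634857 ms; sum = 0.157096 ms.
Propagation delays (d/s per hop): 0.0323529, 0.0262255, 0.377451 ms; sum = 0.436029 ms.
Processing at 2 router(s): 2 × 1 ms = 2 ms.
End-to-end = 2.59 ms.

2.59 ms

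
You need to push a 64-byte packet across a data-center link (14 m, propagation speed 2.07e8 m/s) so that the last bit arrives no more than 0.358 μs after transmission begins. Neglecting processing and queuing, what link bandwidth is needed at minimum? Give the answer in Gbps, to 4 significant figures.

L = 512 bits.
Propagation delay = 14 / 2.07e+08 = 0.0676329 μs.
Transmission budget = 0.358 − 0.0676329 = 0.290367 μs.
R ≥ L / t_tx = 512 bits / 2.90367e-07 s = 1.763 Gbps.

1.763 Gbps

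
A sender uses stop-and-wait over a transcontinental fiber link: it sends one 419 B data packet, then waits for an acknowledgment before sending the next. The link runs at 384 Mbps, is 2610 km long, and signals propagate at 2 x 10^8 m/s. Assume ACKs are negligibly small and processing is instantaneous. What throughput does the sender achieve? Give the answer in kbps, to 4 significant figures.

t_tx = L/R = 3352/384000000 = 8.72917e-06 s.
t_prop = 2610000/200000000 = 0.01305 s; RTT = 0.0261 s.
Cycle = t_tx + RTT = 0.0261087 s.
Throughput = L / cycle = 3352 / 0.0261087 = 128.4 kbps.

128.4 kbps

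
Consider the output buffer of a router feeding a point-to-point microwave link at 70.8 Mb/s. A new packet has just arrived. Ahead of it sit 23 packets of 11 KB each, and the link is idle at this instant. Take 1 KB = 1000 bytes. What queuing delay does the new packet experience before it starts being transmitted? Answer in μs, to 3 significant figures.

28600 μs

Each queued packet: L/R = 88000/70800000 = 1242.94 μs.
23 queued → 28587.6 μs.
Queuing delay = 28600 μs.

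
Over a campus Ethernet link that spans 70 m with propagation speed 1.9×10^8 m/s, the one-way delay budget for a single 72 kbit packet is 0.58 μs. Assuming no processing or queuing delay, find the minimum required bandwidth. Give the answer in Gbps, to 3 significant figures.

340 Gbps

Propagation delay = 70 / 190000000 = 0.368421 μs.
Transmission budget = 0.58 − 0.368421 = 0.211579 μs.
R ≥ L / t_tx = 72000 bits / 2.11579e-07 s = 340 Gbps.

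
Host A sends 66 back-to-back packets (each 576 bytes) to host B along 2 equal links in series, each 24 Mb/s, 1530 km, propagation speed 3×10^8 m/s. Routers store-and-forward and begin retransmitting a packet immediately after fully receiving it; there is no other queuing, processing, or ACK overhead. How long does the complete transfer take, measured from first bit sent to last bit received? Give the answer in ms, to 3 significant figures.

23.1 ms

Per-hop transmission t_tx = L/R = 4608/24000000 = 0.192 ms.
Per-hop propagation t_prop = 1530000/300000000 = 5.1 ms.
Pipeline fill: first packet needs 2·t_tx to clear all hops; remaining 65 packets each add one t_tx.
Total = (2+66-1)·t_tx + 2·t_prop = 67·0.192 + 2·5.1 = 23.1 ms.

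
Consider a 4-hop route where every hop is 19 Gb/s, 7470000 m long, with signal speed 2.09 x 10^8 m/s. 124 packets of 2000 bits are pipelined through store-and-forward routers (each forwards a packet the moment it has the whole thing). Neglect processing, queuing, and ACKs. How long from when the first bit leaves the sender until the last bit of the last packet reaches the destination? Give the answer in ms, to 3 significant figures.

Per-hop transmission t_tx = L/R = 2000/19000000000 = 0.000105263 ms.
Per-hop propagation t_prop = 7470000/209000000 = 35.7416 ms.
Pipeline fill: first packet needs 4·t_tx to clear all hops; remaining 123 packets each add one t_tx.
Total = (4+124-1)·t_tx + 4·t_prop = 127·0.000105263 + 4·35.7416 = 143 ms.

143 ms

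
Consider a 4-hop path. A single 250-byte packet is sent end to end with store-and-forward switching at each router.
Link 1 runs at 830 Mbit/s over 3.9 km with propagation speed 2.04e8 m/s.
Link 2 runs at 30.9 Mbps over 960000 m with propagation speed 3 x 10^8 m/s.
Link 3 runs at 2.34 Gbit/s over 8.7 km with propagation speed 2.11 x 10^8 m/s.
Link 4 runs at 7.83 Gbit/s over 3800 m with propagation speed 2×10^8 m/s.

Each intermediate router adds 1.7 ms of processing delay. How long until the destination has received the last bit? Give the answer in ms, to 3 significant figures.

8.45 ms

L = 250 × 8 = 2000 bits.
Transmission delays (L/R per hop): 0.00240964, 0.0647249, 0.000854701, 0.000255428 ms; sum = 0.0682447 ms.
Propagation delays (d/s per hop): 0.0191176, 3.2, 0.0412322, 0.019 ms; sum = 3.27935 ms.
Processing at 3 router(s): 3 × 1.7 ms = 5.1 ms.
End-to-end = 8.45 ms.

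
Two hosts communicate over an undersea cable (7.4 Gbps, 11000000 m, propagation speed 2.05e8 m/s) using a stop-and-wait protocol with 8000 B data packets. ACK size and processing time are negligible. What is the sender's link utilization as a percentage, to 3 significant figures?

0.00806 %

t_tx = L/R = 64000/7400000000 = 8.64865e-06 s.
t_prop = 11000000/2.05e+08 = 0.0536585 s; RTT = 0.107317 s.
Cycle = t_tx + RTT = 0.107326 s.
Utilization = t_tx / cycle = 8.64865e-06/0.107326 = 0.00806 %.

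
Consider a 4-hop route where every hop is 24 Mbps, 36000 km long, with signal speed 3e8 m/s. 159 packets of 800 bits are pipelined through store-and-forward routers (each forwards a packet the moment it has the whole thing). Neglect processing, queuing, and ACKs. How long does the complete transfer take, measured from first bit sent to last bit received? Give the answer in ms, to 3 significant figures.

485 ms

Per-hop transmission t_tx = L/R = 800/24000000 = 0.0333333 ms.
Per-hop propagation t_prop = 36000000/300000000 = 120 ms.
Pipeline fill: first packet needs 4·t_tx to clear all hops; remaining 158 packets each add one t_tx.
Total = (4+159-1)·t_tx + 4·t_prop = 162·0.0333333 + 4·120 = 485 ms.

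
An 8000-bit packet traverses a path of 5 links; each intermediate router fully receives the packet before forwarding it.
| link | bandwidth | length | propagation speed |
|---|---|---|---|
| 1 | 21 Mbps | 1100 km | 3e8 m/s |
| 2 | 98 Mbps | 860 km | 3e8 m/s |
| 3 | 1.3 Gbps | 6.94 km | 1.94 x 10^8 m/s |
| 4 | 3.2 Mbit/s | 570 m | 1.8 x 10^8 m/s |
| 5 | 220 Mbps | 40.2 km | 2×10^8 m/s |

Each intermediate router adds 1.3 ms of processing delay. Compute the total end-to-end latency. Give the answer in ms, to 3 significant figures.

Transmission delays (L/R per hop): 0.380952, 0.0816327, 0.00615385, 2.5, 0.0363636 ms; sum = 3.0051 ms.
Propagation delays (d/s per hop): 3.66667, 2.86667, 0.0357732, 0.00316667, 0.201 ms; sum = 6.77327 ms.
Processing at 4 router(s): 4 × 1.3 ms = 5.2 ms.
End-to-end = 15.0 ms.

15.0 ms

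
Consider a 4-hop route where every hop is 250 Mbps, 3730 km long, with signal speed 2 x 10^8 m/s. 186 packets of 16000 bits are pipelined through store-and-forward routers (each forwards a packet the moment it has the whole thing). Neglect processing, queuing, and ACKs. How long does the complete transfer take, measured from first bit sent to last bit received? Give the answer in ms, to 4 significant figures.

Per-hop transmission t_tx = L/R = 16000/250000000 = 0.064 ms.
Per-hop propagation t_prop = 3730000/200000000 = 18.65 ms.
Pipeline fill: first packet needs 4·t_tx to clear all hops; remaining 185 packets each add one t_tx.
Total = (4+186-1)·t_tx + 4·t_prop = 189·0.064 + 4·18.65 = 86.70 ms.

86.70 ms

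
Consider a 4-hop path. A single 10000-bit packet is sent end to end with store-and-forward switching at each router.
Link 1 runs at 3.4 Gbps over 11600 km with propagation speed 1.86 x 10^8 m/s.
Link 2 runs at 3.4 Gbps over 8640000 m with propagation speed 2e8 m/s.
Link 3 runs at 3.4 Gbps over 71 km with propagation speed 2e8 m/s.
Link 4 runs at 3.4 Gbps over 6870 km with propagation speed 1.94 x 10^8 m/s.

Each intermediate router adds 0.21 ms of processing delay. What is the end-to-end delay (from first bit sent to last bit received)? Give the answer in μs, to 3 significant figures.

142000 μs

Transmission delay per hop = L/R = 10000/3400000000 = 2.94118 μs; 4 hops → 11.7647 μs.
Propagation delays (d/s per hop): 62365.6, 43200, 355, 35412.4 μs; sum = 141333 μs.
Processing at 3 router(s): 3 × 0.21 ms = 630 μs.
End-to-end = 142000 μs.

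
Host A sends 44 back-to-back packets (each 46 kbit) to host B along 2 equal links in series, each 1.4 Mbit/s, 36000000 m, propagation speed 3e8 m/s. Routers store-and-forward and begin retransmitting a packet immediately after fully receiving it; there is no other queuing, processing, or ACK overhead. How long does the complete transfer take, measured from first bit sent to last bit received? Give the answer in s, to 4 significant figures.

1.719 s

Per-hop transmission t_tx = L/R = 46000/1400000 = 0.0328571 s.
Per-hop propagation t_prop = 36000000/300000000 = 0.12 s.
Pipeline fill: first packet needs 2·t_tx to clear all hops; remaining 43 packets each add one t_tx.
Total = (2+44-1)·t_tx + 2·t_prop = 45·0.0328571 + 2·0.12 = 1.719 s.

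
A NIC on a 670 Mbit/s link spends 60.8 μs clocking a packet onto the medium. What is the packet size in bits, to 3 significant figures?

40700 bits

L = R × t_tx = 670000000 b/s × 6.08e-05 s = 40736 bits.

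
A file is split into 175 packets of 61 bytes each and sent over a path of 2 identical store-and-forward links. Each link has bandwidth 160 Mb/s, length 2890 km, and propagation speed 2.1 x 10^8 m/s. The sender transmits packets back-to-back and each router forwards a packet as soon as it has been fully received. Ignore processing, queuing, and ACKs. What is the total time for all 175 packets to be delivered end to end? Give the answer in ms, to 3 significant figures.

Per-hop transmission t_tx = L/R = 488/160000000 = 0.00305 ms.
Per-hop propagation t_prop = 2890000/210000000 = 13.7619 ms.
Pipeline fill: first packet needs 2·t_tx to clear all hops; remaining 174 packets each add one t_tx.
Total = (2+175-1)·t_tx + 2·t_prop = 176·0.00305 + 2·13.7619 = 28.1 ms.

28.1 ms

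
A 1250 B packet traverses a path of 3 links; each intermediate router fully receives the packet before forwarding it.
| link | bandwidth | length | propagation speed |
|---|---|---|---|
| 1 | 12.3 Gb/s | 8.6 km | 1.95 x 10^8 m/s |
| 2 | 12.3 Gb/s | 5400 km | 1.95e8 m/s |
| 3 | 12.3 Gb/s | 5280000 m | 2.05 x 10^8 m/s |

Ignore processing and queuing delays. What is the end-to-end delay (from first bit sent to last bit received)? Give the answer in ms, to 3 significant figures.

L = 1250 × 8 = 10000 bits.
Transmission delay per hop = L/R = 10000/12300000000 = 0.000813008 ms; 3 hops → 0.00243902 ms.
Propagation delays (d/s per hop): 0.0441026, 27.6923, 25.7561 ms; sum = 53.4925 ms.
End-to-end = 53.5 ms.

53.5 ms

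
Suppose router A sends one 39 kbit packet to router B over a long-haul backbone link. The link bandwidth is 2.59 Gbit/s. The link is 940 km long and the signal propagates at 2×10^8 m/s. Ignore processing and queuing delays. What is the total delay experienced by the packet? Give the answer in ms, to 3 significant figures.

L = 39000 bits.
Transmission delay = L/R = 39000 / 2590000000 = 0.0150579 ms.
Propagation delay = d/s = 940000 m / 200000000 m/s = 4.7 ms.
Total = 4.72 ms.

4.72 ms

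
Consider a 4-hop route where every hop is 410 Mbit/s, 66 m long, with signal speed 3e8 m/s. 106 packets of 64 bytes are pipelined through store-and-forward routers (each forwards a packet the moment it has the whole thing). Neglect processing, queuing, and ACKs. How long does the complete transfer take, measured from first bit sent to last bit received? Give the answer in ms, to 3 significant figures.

Per-hop transmission t_tx = L/R = 512/410000000 = 0.00124878 ms.
Per-hop propagation t_prop = 66/300000000 = 0.00022 ms.
Pipeline fill: first packet needs 4·t_tx to clear all hops; remaining 105 packets each add one t_tx.
Total = (4+106-1)·t_tx + 4·t_prop = 109·0.00124878 + 4·0.00022 = 0.137 ms.

0.137 ms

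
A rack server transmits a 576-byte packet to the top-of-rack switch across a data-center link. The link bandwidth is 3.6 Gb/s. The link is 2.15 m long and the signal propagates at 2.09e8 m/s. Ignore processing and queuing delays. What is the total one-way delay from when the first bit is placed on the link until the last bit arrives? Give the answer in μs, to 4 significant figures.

1.290 μs

L = 576 × 8 = 4608 bits.
Transmission delay = L/R = 4608 / 3600000000 = 1.28 μs.
Propagation delay = d/s = 2.15 m / 209000000 m/s = 0.0102871 μs.
Total = 1.290 μs.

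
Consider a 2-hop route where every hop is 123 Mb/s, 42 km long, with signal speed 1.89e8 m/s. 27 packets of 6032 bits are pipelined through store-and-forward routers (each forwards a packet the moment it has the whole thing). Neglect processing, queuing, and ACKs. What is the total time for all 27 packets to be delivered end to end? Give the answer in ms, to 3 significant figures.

Per-hop transmission t_tx = L/R = 6032/123000000 = 0.0490407 ms.
Per-hop propagation t_prop = 42000/189000000 = 0.222222 ms.
Pipeline fill: first packet needs 2·t_tx to clear all hops; remaining 26 packets each add one t_tx.
Total = (2+27-1)·t_tx + 2·t_prop = 28·0.0490407 + 2·0.222222 = 1.82 ms.

1.82 ms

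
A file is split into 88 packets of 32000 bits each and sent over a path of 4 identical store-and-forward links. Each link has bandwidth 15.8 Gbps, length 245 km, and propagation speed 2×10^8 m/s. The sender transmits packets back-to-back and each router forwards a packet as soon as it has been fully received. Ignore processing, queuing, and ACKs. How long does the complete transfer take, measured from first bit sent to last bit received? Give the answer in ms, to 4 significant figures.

5.084 ms

Per-hop transmission t_tx = L/R = 32000/15800000000 = 0.00202532 ms.
Per-hop propagation t_prop = 245000/200000000 = 1.225 ms.
Pipeline fill: first packet needs 4·t_tx to clear all hops; remaining 87 packets each add one t_tx.
Total = (4+88-1)·t_tx + 4·t_prop = 91·0.00202532 + 4·1.225 = 5.084 ms.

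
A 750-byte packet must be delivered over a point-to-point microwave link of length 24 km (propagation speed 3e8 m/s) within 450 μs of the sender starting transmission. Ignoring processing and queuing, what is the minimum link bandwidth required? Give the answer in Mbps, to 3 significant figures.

16.2 Mbps

L = 6000 bits.
Propagation delay = 24000 / 300000000 = 80 μs.
Transmission budget = 450 − 80 = 370 μs.
R ≥ L / t_tx = 6000 bits / 0.00037 s = 16.2 Mbps.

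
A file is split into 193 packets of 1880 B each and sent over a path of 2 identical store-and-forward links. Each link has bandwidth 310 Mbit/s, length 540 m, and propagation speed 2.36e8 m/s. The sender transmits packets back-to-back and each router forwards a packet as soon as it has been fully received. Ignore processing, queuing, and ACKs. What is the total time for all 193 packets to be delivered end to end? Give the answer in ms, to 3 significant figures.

Per-hop transmission t_tx = L/R = 15040/310000000 = 0.0485161 ms.
Per-hop propagation t_prop = 540/236000000 = 0.00228814 ms.
Pipeline fill: first packet needs 2·t_tx to clear all hops; remaining 192 packets each add one t_tx.
Total = (2+193-1)·t_tx + 2·t_prop = 194·0.0485161 + 2·0.00228814 = 9.42 ms.

9.42 ms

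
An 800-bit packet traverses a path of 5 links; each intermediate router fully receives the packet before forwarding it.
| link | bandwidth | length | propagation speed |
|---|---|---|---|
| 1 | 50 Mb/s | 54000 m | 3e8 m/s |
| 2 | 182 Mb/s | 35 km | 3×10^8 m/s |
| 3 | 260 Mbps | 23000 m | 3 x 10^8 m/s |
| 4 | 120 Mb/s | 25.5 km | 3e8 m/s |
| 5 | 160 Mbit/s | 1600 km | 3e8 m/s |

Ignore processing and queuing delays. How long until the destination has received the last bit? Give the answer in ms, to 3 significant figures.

5.83 ms

Transmission delays (L/R per hop): 0.016, 0.0043956, 0.00307692, 0.00666667, 0.005 ms; sum = 0.0351392 ms.
Propagation delays (d/s per hop): 0.18, 0.116667, 0.0766667, 0.085, 5.33333 ms; sum = 5.79167 ms.
End-to-end = 5.83 ms.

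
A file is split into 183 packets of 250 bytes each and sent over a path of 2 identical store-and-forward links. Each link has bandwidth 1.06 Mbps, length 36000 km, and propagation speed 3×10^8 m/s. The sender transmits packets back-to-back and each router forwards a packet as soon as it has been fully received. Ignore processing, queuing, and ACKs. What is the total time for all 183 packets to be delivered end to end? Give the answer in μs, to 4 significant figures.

587200 μs

Per-hop transmission t_tx = L/R = 2000/1060000 = 1886.79 μs.
Per-hop propagation t_prop = 36000000/300000000 = 120000 μs.
Pipeline fill: first packet needs 2·t_tx to clear all hops; remaining 182 packets each add one t_tx.
Total = (2+183-1)·t_tx + 2·t_prop = 184·1886.79 + 2·120000 = 587200 μs.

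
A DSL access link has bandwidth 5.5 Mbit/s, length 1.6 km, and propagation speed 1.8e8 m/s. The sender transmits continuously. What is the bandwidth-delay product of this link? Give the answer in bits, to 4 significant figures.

Propagation delay = 1600 / 180000000 = 8.88889e-06 s.
BDP = R × t_prop = 5500000 × 8.88889e-06 = 48.8889 bits.

48.89 bits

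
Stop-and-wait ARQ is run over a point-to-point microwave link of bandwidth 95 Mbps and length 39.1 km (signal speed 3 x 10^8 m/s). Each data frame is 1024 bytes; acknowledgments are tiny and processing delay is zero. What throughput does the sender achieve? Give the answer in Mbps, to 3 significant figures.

t_tx = L/R = 8192/95000000 = 8.62316e-05 s.
t_prop = 39100/300000000 = 0.000130333 s; RTT = 0.000260667 s.
Cycle = t_tx + RTT = 0.000346898 s.
Throughput = L / cycle = 8192 / 0.000346898 = 23.6 Mbps.

23.6 Mbps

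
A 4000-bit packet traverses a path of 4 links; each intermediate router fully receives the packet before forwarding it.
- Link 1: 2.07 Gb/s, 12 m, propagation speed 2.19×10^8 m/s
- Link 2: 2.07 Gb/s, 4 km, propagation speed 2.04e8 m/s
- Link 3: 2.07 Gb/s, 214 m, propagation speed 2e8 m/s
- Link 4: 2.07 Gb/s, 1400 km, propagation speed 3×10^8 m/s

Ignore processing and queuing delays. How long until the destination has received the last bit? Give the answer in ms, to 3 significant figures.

4.70 ms

Transmission delay per hop = L/R = 4000/2.07e+09 = 0.00193237 ms; 4 hops → 0.00772947 ms.
Propagation delays (d/s per hop): 5.47945e-05, 0.0196078, 0.00107, 4.66667 ms; sum = 4.6874 ms.
End-to-end = 4.70 ms.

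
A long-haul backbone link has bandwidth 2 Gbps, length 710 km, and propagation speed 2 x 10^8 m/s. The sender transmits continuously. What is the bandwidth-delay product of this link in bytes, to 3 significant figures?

Propagation delay = 710000 / 200000000 = 0.00355 s.
BDP = R × t_prop = 2000000000 × 0.00355 = 7100000 bits.
In bytes: 7100000/8 = 888000 bytes.

888000 bytes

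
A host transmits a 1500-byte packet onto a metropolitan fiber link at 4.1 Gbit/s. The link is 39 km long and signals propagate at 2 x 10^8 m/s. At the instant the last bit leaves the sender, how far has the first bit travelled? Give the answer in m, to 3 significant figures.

585 m

t_tx = L/R = 12000/4.1e+09 = 2.92683e-06 s.
Distance = s × t_tx = 200000000 × 2.92683e-06 = 585 m.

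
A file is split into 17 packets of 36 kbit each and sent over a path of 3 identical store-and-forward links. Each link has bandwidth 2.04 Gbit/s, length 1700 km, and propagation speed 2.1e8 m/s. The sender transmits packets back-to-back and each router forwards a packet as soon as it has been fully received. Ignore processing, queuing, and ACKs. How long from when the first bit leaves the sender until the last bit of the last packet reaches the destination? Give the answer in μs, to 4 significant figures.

Per-hop transmission t_tx = L/R = 36000/2040000000 = 17.6471 μs.
Per-hop propagation t_prop = 1700000/210000000 = 8095.24 μs.
Pipeline fill: first packet needs 3·t_tx to clear all hops; remaining 16 packets each add one t_tx.
Total = (3+17-1)·t_tx + 3·t_prop = 19·17.6471 + 3·8095.24 = 24620 μs.

24620 μs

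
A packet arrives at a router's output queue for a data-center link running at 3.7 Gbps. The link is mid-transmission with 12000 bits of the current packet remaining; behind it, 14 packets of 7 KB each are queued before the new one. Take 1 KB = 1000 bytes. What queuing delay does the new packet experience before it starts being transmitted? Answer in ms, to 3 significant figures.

Each queued packet: L/R = 56000/3700000000 = 0.0151351 ms.
14 queued → 0.211892 ms.
Plus remaining 12000 bits of current packet: 0.00324324 ms.
Queuing delay = 0.215 ms.

0.215 ms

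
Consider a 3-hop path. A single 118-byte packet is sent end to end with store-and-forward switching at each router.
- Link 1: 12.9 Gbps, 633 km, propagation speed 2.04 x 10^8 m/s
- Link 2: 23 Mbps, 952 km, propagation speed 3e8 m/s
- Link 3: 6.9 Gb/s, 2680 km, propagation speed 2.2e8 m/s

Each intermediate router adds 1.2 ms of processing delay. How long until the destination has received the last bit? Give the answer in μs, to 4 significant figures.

20900 μs

L = 118 × 8 = 944 bits.
Transmission delays (L/R per hop): 0.0731783, 41.0435, 0.136812 μs; sum = 41.2535 μs.
Propagation delays (d/s per hop): 3102.94, 3173.33, 12181.8 μs; sum = 18458.1 μs.
Processing at 2 router(s): 2 × 1.2 ms = 2400 μs.
End-to-end = 20900 μs.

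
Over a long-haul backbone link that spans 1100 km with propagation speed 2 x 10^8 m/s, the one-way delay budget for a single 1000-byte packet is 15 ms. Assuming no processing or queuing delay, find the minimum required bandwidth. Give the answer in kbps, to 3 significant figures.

L = 8000 bits.
Propagation delay = 1100000 / 200000000 = 5.5 ms.
Transmission budget = 15 − 5.5 = 9.5 ms.
R ≥ L / t_tx = 8000 bits / 0.0095 s = 842 kbps.

842 kbps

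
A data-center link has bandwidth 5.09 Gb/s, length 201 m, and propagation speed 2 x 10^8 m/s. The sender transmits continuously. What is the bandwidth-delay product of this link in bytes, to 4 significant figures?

Propagation delay = 201 / 200000000 = 1.005e-06 s.
BDP = R × t_prop = 5090000000 × 1.005e-06 = 5115.45 bits.
In bytes: 5115.45/8 = 639.4 bytes.

639.4 bytes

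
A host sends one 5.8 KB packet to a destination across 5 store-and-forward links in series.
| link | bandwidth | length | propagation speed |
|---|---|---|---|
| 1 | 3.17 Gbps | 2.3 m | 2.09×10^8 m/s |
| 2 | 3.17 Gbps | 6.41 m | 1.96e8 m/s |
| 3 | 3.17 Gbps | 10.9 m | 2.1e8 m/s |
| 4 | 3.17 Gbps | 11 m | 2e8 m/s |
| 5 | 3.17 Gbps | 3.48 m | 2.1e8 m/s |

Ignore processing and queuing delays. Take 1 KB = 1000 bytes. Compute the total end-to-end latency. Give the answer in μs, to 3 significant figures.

L = 46400 bits.
Transmission delay per hop = L/R = 46400/3170000000 = 14.6372 μs; 5 hops → 73.1861 μs.
Propagation delays (d/s per hop): 0.0110048, 0.0327041, 0.0519048, 0.055, 0.0165714 μs; sum = 0.167185 μs.
End-to-end = 73.4 μs.

73.4 μs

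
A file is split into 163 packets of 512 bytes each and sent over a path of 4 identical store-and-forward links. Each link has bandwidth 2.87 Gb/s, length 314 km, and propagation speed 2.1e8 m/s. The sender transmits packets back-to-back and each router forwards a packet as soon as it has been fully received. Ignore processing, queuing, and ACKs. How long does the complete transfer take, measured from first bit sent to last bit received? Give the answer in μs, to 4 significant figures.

Per-hop transmission t_tx = L/R = 4096/2870000000 = 1.42718 μs.
Per-hop propagation t_prop = 314000/210000000 = 1495.24 μs.
Pipeline fill: first packet needs 4·t_tx to clear all hops; remaining 162 packets each add one t_tx.
Total = (4+163-1)·t_tx + 4·t_prop = 166·1.42718 + 4·1495.24 = 6218 μs.

6218 μs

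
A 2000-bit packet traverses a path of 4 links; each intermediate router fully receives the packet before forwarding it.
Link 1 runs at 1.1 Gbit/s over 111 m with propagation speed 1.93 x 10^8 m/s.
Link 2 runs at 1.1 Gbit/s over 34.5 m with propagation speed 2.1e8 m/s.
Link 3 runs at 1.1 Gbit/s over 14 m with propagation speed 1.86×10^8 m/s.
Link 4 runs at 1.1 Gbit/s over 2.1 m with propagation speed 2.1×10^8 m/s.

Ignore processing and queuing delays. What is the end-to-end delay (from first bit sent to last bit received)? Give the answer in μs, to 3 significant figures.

Transmission delay per hop = L/R = 2000/1100000000 = 1.81818 μs; 4 hops → 7.27273 μs.
Propagation delays (d/s per hop): 0.57513, 0.164286, 0.0752688, 0.01 μs; sum = 0.824684 μs.
End-to-end = 8.10 μs.

8.10 μs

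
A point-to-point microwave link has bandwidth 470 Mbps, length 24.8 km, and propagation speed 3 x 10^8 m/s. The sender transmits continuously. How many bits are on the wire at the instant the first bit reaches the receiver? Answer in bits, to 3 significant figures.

38900 bits

Propagation delay = 24800 / 300000000 = 8.26667e-05 s.
BDP = R × t_prop = 470000000 × 8.26667e-05 = 38853.3 bits.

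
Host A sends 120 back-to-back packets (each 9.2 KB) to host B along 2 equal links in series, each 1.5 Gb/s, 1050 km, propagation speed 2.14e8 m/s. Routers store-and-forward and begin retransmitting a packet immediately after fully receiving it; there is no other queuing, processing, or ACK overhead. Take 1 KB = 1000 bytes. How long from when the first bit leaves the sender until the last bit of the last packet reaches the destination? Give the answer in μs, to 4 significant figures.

15750 μs

Per-hop transmission t_tx = L/R = 73600/1500000000 = 49.0667 μs.
Per-hop propagation t_prop = 1050000/214000000 = 4906.54 μs.
Pipeline fill: first packet needs 2·t_tx to clear all hops; remaining 119 packets each add one t_tx.
Total = (2+120-1)·t_tx + 2·t_prop = 121·49.0667 + 2·4906.54 = 15750 μs.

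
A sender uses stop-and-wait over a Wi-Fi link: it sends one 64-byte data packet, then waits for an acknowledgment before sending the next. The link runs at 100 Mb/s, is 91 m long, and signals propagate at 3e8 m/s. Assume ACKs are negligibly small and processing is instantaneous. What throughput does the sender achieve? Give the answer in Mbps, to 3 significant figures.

89.4 Mbps

t_tx = L/R = 512/100000000 = 5.12e-06 s.
t_prop = 91/300000000 = 3.03333e-07 s; RTT = 6.06667e-07 s.
Cycle = t_tx + RTT = 5.72667e-06 s.
Throughput = L / cycle = 512 / 5.72667e-06 = 89.4 Mbps.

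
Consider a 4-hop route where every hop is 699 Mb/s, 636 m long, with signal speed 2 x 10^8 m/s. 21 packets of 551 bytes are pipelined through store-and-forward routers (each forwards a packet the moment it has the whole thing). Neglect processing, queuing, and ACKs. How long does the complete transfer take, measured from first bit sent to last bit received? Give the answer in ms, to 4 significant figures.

Per-hop transmission t_tx = L/R = 4408/699000000 = 0.00630615 ms.
Per-hop propagation t_prop = 636/200000000 = 0.00318 ms.
Pipeline fill: first packet needs 4·t_tx to clear all hops; remaining 20 packets each add one t_tx.
Total = (4+21-1)·t_tx + 4·t_prop = 24·0.00630615 + 4·0.00318 = 0.1641 ms.

0.1641 ms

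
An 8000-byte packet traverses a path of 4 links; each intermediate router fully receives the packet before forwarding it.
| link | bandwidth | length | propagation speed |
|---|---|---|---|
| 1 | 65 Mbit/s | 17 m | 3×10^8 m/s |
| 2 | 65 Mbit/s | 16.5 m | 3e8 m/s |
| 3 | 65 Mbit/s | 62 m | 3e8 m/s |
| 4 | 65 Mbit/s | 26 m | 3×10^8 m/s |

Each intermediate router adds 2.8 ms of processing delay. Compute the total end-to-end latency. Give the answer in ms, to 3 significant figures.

12.3 ms

L = 8000 × 8 = 64000 bits.
Transmission delay per hop = L/R = 64000/65000000 = 0.984615 ms; 4 hops → 3.93846 ms.
Propagation delays (d/s per hop): 5.66667e-05, 5.5e-05, 0.000206667, 8.66667e-05 ms; sum = 0.000405 ms.
Processing at 3 router(s): 3 × 2.8 ms = 8.4 ms.
End-to-end = 12.3 ms.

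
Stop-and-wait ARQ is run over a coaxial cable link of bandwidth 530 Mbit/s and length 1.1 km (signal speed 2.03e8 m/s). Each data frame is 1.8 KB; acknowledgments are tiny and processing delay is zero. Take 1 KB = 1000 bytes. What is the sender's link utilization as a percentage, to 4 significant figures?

71.49 %

t_tx = L/R = 14400/530000000 = 2.71698e-05 s.
t_prop = 1100/2.03e+08 = 5.41872e-06 s; RTT = 1.08374e-05 s.
Cycle = t_tx + RTT = 3.80072e-05 s.
Utilization = t_tx / cycle = 2.71698e-05/3.80072e-05 = 71.49 %.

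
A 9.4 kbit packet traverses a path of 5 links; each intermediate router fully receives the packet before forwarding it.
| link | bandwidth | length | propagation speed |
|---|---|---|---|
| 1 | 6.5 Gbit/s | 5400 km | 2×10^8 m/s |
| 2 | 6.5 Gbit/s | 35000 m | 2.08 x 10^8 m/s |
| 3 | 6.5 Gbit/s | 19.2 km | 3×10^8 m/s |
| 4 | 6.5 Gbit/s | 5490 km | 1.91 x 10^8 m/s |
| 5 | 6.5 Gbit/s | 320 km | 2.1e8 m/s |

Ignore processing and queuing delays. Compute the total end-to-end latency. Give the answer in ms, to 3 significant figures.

L = 9400 bits.
Transmission delay per hop = L/R = 9400/6500000000 = 0.00144615 ms; 5 hops → 0.00723077 ms.
Propagation delays (d/s per hop): 27, 0.168269, 0.064, 28.7435, 1.52381 ms; sum = 57.4995 ms.
End-to-end = 57.5 ms.

57.5 ms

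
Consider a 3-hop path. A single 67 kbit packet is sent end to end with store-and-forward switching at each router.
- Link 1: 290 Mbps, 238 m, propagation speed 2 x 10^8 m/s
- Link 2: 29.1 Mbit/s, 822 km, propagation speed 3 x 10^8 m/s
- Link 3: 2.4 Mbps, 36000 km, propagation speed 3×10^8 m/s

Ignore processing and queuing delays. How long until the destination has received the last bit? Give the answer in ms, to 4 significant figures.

L = 67000 bits.
Transmission delays (L/R per hop): 0.231034, 2.30241, 27.9167 ms; sum = 30.4501 ms.
Propagation delays (d/s per hop): 0.00119, 2.74, 120 ms; sum = 122.741 ms.
End-to-end = 153.2 ms.

153.2 ms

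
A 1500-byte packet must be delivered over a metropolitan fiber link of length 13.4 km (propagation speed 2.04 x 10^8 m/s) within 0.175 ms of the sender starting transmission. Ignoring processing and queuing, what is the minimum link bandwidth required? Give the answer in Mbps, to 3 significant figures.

L = 12000 bits.
Propagation delay = 13400 / 204000000 = 0.0656863 ms.
Transmission budget = 0.175 − 0.0656863 = 0.109314 ms.
R ≥ L / t_tx = 12000 bits / 0.000109314 s = 110 Mbps.

110 Mbps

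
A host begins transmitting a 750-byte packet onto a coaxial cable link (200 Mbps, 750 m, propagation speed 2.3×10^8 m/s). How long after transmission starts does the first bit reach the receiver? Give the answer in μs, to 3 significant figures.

3.26 μs

First bit experiences only propagation delay: d/s = 750/2.3e+08 = 3.26 μs.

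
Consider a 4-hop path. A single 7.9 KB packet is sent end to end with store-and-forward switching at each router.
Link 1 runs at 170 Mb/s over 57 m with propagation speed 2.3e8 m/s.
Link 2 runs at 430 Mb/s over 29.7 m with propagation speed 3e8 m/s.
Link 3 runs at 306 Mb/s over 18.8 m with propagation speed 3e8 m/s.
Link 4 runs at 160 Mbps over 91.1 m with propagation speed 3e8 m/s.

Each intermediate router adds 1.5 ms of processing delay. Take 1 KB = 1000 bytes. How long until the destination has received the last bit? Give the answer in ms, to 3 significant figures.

L = 63200 bits.
Transmission delays (L/R per hop): 0.371765, 0.146977, 0.206536, 0.395 ms; sum = 1.12028 ms.
Propagation delays (d/s per hop): 0.000247826, 9.9e-05, 6.26667e-05, 0.000303667 ms; sum = 0.000713159 ms.
Processing at 3 router(s): 3 × 1.5 ms = 4.5 ms.
End-to-end = 5.62 ms.

5.62 ms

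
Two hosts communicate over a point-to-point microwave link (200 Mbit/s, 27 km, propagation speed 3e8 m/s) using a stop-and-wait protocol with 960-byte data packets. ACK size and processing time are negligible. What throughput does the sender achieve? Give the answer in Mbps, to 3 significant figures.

t_tx = L/R = 7680/200000000 = 3.84e-05 s.
t_prop = 27000/300000000 = 9e-05 s; RTT = 0.00018 s.
Cycle = t_tx + RTT = 0.0002184 s.
Throughput = L / cycle = 7680 / 0.0002184 = 35.2 Mbps.

35.2 Mbps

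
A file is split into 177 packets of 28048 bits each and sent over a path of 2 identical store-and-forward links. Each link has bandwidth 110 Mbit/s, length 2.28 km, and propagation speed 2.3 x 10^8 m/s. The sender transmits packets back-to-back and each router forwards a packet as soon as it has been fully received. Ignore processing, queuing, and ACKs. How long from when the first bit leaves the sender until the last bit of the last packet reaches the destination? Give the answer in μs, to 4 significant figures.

45410 μs

Per-hop transmission t_tx = L/R = 28048/110000000 = 254.982 μs.
Per-hop propagation t_prop = 2280/2.3e+08 = 9.91304 μs.
Pipeline fill: first packet needs 2·t_tx to clear all hops; remaining 176 packets each add one t_tx.
Total = (2+177-1)·t_tx + 2·t_prop = 178·254.982 + 2·9.91304 = 45410 μs.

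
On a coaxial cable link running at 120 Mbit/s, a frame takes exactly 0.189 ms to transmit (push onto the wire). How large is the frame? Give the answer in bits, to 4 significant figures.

22680 bits

L = R × t_tx = 120000000 b/s × 0.000189 s = 22680 bits.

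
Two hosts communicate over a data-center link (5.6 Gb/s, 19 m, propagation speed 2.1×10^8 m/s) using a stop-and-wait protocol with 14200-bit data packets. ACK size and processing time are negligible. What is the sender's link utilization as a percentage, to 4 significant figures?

93.34 %

t_tx = L/R = 14200/5600000000 = 2.53571e-06 s.
t_prop = 19/210000000 = 9.04762e-08 s; RTT = 1.80952e-07 s.
Cycle = t_tx + RTT = 2.71667e-06 s.
Utilization = t_tx / cycle = 2.53571e-06/2.71667e-06 = 93.34 %.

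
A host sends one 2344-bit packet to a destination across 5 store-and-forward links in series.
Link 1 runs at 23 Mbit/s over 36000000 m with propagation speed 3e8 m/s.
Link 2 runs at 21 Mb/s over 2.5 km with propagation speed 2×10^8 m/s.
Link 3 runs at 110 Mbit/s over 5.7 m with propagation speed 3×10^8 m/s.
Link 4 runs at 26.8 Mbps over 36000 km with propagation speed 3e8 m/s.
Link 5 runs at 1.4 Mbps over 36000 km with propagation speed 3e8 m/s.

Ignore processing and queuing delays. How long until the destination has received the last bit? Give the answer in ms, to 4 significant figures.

Transmission delays (L/R per hop): 0.101913, 0.111619, 0.0213091, 0.0874627, 1.67429 ms; sum = 1.99659 ms.
Propagation delays (d/s per hop): 120, 0.0125, 1.9e-05, 120, 120 ms; sum = 360.013 ms.
End-to-end = 362.0 ms.

362.0 ms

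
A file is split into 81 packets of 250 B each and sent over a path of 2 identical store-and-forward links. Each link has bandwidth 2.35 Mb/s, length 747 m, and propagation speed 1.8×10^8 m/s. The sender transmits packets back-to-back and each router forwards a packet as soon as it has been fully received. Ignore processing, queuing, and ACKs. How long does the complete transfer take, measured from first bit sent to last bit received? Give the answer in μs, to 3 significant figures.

Per-hop transmission t_tx = L/R = 2000/2350000 = 851.064 μs.
Per-hop propagation t_prop = 747/180000000 = 4.15 μs.
Pipeline fill: first packet needs 2·t_tx to clear all hops; remaining 80 packets each add one t_tx.
Total = (2+81-1)·t_tx + 2·t_prop = 82·851.064 + 2·4.15 = 69800 μs.

69800 μs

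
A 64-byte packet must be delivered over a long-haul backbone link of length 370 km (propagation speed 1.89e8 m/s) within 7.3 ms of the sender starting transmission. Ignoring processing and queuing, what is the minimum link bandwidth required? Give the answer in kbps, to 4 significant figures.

95.84 kbps

L = 512 bits.
Propagation delay = 370000 / 189000000 = 1.95767 ms.
Transmission budget = 7.3 − 1.95767 = 5.34233 ms.
R ≥ L / t_tx = 512 bits / 0.00534233 s = 95.84 kbps.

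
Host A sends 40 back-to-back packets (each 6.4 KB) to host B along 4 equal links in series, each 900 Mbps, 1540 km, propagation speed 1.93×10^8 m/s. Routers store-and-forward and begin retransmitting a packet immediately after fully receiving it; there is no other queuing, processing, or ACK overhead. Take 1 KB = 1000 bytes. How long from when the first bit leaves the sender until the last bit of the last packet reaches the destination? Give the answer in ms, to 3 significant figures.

Per-hop transmission t_tx = L/R = 51200/900000000 = 0.0568889 ms.
Per-hop propagation t_prop = 1540000/193000000 = 7.97927 ms.
Pipeline fill: first packet needs 4·t_tx to clear all hops; remaining 39 packets each add one t_tx.
Total = (4+40-1)·t_tx + 4·t_prop = 43·0.0568889 + 4·7.97927 = 34.4 ms.

34.4 ms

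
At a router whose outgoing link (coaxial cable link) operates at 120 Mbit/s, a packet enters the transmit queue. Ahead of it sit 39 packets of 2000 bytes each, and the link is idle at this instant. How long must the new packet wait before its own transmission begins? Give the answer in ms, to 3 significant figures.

Each queued packet: L/R = 16000/120000000 = 0.133333 ms.
39 queued → 5.2 ms.
Queuing delay = 5.20 ms.

5.20 ms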